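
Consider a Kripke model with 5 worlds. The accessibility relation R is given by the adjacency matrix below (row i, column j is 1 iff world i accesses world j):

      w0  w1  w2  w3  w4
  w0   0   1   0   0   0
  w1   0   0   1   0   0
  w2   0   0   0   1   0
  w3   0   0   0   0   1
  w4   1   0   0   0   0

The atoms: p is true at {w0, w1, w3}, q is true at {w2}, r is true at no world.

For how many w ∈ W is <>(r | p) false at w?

2

w0: successors {w1}; r | p there: w1:T. ✓
w1: successors {w2}; r | p there: w2:F. ✗
w2: successors {w3}; r | p there: w3:T. ✓
w3: successors {w4}; r | p there: w4:F. ✗
w4: successors {w0}; r | p there: w0:T. ✓
Satisfying worlds: {w0, w2, w4}.
So <>(r | p) fails at the other 2 worlds.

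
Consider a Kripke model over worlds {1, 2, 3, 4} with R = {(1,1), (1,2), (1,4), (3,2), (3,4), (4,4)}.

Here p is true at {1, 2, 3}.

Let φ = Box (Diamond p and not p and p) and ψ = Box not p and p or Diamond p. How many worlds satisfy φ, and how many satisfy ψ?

1 and 3

For Box (Diamond p and not p and p):
1: successors {1, 2, 4}; Diamond p and not p and p there: 1:F, 2:F, 4:F. ✗
2: no successors, so Box (Diamond p and not p and p) holds vacuously. ✓
3: successors {2, 4}; Diamond p and not p and p there: 2:F, 4:F. ✗
4: successors {4}; Diamond p and not p and p there: 4:F. ✗
— 1 world.
For Box not p and p or Diamond p:
1: Box not p and p is F, Diamond p is T. ✓
2: Box not p and p is T, Diamond p is F. ✓
3: Box not p and p is F, Diamond p is T. ✓
4: Box not p and p is F, Diamond p is F. ✗
— 3 worlds.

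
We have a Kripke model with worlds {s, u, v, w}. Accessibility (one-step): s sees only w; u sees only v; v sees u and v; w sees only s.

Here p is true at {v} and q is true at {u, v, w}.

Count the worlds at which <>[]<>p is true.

2

s: successors {w}; []<>p there: w:F. ✗
u: successors {v}; []<>p there: v:T. ✓
v: successors {u, v}; []<>p there: u:T, v:T. ✓
w: successors {s}; []<>p there: s:F. ✗
Satisfying worlds: {u, v}.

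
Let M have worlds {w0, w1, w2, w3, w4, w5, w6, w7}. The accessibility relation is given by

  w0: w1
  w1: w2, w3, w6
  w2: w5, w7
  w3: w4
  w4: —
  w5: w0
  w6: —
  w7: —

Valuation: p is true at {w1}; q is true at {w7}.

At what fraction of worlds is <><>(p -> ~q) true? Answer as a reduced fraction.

1/2

w0: successors {w1}; <>(p -> ~q) there: w1:T. ✓
w1: successors {w2, w3, w6}; <>(p -> ~q) there: w2:T, w3:T, w6:F. ✓
w2: successors {w5, w7}; <>(p -> ~q) there: w5:T, w7:F. ✓
w3: successors {w4}; <>(p -> ~q) there: w4:F. ✗
w4: no successors, so <><>(p -> ~q) fails. ✗
w5: successors {w0}; <>(p -> ~q) there: w0:T. ✓
w6: no successors, so <><>(p -> ~q) fails. ✗
w7: no successors, so <><>(p -> ~q) fails. ✗
That's 4 of 8 worlds, so 4/8 = 1/2.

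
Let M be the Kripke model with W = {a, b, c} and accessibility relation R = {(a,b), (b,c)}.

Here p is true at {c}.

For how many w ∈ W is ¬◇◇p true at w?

2

a: ◇◇p is T. ✗
b: ◇◇p is F. ✓
c: ◇◇p is F. ✓
Satisfying worlds: {b, c}.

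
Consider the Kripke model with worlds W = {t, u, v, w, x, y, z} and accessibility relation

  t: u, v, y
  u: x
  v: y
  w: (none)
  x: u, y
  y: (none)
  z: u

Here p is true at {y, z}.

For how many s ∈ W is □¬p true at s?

4

t: successors {u, v, y}; ¬p there: u:T, v:T, y:F. ✗
u: successors {x}; ¬p there: x:T. ✓
v: successors {y}; ¬p there: y:F. ✗
w: no successors, so □¬p holds vacuously. ✓
x: successors {u, y}; ¬p there: u:T, y:F. ✗
y: no successors, so □¬p holds vacuously. ✓
z: successors {u}; ¬p there: u:T. ✓
Satisfying worlds: {u, w, y, z}.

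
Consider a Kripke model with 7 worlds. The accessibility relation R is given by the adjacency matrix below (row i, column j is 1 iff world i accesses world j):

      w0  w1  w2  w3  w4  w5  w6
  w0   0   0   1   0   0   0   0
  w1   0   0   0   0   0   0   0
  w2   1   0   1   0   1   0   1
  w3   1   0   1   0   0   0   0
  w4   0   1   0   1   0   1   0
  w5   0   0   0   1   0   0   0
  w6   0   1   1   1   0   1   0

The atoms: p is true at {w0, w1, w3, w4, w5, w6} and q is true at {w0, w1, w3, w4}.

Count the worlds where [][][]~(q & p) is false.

w0: successors {w2}; [][]~(q & p) there: w2:F. ✗
w1: no successors, so [][][]~(q & p) holds vacuously. ✓
w2: successors {w0, w2, w4, w6}; [][]~(q & p) there: w0:F, w2:F, w4:F, w6:F. ✗
w3: successors {w0, w2}; [][]~(q & p) there: w0:F, w2:F. ✗
w4: successors {w1, w3, w5}; [][]~(q & p) there: w1:T, w3:F, w5:F. ✗
w5: successors {w3}; [][]~(q & p) there: w3:F. ✗
w6: successors {w1, w2, w3, w5}; [][]~(q & p) there: w1:T, w2:F, w3:F, w5:F. ✗
Satisfying worlds: {w1}.
So [][][]~(q & p) fails at the other 6 worlds.

6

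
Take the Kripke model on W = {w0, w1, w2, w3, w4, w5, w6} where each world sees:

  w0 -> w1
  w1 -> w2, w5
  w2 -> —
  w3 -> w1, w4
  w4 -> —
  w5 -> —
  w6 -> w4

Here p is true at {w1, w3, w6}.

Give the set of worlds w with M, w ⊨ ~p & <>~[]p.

{w0}

w0: ~p is T, <>~[]p is T. ✓
w1: ~p is F, <>~[]p is F. ✗
w2: ~p is T, <>~[]p is F. ✗
w3: ~p is F, <>~[]p is T. ✗
w4: ~p is T, <>~[]p is F. ✗
w5: ~p is T, <>~[]p is F. ✗
w6: ~p is F, <>~[]p is F. ✗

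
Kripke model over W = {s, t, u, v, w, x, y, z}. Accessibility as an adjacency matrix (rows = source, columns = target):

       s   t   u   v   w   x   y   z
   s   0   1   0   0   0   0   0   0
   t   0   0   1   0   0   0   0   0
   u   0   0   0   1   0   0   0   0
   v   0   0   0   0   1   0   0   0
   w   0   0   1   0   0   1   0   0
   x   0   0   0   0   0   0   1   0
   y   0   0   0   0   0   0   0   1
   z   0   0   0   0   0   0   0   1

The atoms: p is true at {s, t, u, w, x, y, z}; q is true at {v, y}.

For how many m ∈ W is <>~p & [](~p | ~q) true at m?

s: <>~p is F, [](~p | ~q) is T. ✗
t: <>~p is F, [](~p | ~q) is T. ✗
u: <>~p is T, [](~p | ~q) is T. ✓
v: <>~p is F, [](~p | ~q) is T. ✗
w: <>~p is F, [](~p | ~q) is T. ✗
x: <>~p is F, [](~p | ~q) is F. ✗
y: <>~p is F, [](~p | ~q) is T. ✗
z: <>~p is F, [](~p | ~q) is T. ✗
Satisfying worlds: {u}.

1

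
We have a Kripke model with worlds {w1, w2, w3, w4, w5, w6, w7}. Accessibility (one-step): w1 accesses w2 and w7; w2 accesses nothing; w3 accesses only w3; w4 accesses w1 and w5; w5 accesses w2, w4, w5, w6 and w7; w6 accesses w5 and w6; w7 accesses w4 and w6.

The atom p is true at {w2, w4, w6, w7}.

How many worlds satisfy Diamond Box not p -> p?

w1: Diamond Box not p is T, p is F. ✗
w2: Diamond Box not p is F, p is T. ✓
w3: Diamond Box not p is T, p is F. ✗
w4: Diamond Box not p is F, p is T. ✓
w5: Diamond Box not p is T, p is F. ✗
w6: Diamond Box not p is F, p is T. ✓
w7: Diamond Box not p is T, p is T. ✓
Satisfying worlds: {w2, w4, w6, w7}.

4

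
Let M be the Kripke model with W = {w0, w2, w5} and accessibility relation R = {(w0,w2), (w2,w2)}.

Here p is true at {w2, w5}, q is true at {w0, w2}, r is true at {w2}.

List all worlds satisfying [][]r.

w0: successors {w2}; []r there: w2:T. ✓
w2: successors {w2}; []r there: w2:T. ✓
w5: no successors, so [][]r holds vacuously. ✓

{w0, w2, w5}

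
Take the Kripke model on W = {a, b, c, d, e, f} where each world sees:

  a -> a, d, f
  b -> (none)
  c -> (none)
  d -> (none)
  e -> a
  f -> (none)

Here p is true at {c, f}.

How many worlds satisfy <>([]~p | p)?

a: successors {a, d, f}; []~p | p there: a:F, d:T, f:T. ✓
b: no successors, so <>([]~p | p) fails. ✗
c: no successors, so <>([]~p | p) fails. ✗
d: no successors, so <>([]~p | p) fails. ✗
e: successors {a}; []~p | p there: a:F. ✗
f: no successors, so <>([]~p | p) fails. ✗
Satisfying worlds: {a}.

1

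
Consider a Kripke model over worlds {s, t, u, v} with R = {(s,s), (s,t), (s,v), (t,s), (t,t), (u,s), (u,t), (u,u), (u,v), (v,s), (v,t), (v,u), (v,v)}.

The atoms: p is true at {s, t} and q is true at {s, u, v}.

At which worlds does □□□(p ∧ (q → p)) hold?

∅

s: successors {s, t, v}; □□(p ∧ (q → p)) there: s:F, t:F, v:F. ✗
t: successors {s, t}; □□(p ∧ (q → p)) there: s:F, t:F. ✗
u: successors {s, t, u, v}; □□(p ∧ (q → p)) there: s:F, t:F, u:F, v:F. ✗
v: successors {s, t, u, v}; □□(p ∧ (q → p)) there: s:F, t:F, u:F, v:F. ✗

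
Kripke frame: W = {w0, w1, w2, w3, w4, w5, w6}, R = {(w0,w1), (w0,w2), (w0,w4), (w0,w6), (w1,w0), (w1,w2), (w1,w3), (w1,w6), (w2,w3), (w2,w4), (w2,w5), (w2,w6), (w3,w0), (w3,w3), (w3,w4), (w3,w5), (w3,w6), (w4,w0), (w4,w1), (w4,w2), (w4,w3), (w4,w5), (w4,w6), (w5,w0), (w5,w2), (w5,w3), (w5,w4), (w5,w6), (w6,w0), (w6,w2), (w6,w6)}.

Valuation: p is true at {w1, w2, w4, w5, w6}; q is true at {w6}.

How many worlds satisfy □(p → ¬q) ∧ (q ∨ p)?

w0: □(p → ¬q) is F, q ∨ p is F. ✗
w1: □(p → ¬q) is F, q ∨ p is T. ✗
w2: □(p → ¬q) is F, q ∨ p is T. ✗
w3: □(p → ¬q) is F, q ∨ p is F. ✗
w4: □(p → ¬q) is F, q ∨ p is T. ✗
w5: □(p → ¬q) is F, q ∨ p is T. ✗
w6: □(p → ¬q) is F, q ∨ p is T. ✗
Satisfying worlds: ∅.

0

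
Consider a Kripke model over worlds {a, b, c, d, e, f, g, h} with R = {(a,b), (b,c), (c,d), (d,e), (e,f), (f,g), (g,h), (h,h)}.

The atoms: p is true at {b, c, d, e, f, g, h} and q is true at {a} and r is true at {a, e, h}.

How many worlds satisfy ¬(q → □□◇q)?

a: q → □□◇q is F. ✓
b: q → □□◇q is T. ✗
c: q → □□◇q is T. ✗
d: q → □□◇q is T. ✗
e: q → □□◇q is T. ✗
f: q → □□◇q is T. ✗
g: q → □□◇q is T. ✗
h: q → □□◇q is T. ✗
Satisfying worlds: {a}.

1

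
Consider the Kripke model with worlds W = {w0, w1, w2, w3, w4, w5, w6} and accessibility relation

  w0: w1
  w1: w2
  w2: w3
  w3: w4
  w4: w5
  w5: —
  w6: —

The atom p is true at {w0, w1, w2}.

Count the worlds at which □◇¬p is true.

w0: successors {w1}; ◇¬p there: w1:F. ✗
w1: successors {w2}; ◇¬p there: w2:T. ✓
w2: successors {w3}; ◇¬p there: w3:T. ✓
w3: successors {w4}; ◇¬p there: w4:T. ✓
w4: successors {w5}; ◇¬p there: w5:F. ✗
w5: no successors, so □◇¬p holds vacuously. ✓
w6: no successors, so □◇¬p holds vacuously. ✓
Satisfying worlds: {w1, w2, w3, w5, w6}.

5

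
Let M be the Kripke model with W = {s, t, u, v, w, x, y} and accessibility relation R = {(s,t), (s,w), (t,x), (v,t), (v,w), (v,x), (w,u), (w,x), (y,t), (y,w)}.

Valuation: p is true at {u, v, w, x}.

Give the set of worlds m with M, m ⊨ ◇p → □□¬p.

s: ◇p is T, □□¬p is F. ✗
t: ◇p is T, □□¬p is T. ✓
u: ◇p is F, □□¬p is T. ✓
v: ◇p is T, □□¬p is F. ✗
w: ◇p is T, □□¬p is T. ✓
x: ◇p is F, □□¬p is T. ✓
y: ◇p is T, □□¬p is F. ✗

{t, u, w, x}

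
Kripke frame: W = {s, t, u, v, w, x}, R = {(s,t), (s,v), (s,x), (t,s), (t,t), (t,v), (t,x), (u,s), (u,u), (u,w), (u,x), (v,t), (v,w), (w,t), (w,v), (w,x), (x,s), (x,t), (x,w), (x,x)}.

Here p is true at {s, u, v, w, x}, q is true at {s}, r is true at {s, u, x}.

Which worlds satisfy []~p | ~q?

{t, u, v, w, x}

s: []~p is F, ~q is F. ✗
t: []~p is F, ~q is T. ✓
u: []~p is F, ~q is T. ✓
v: []~p is F, ~q is T. ✓
w: []~p is F, ~q is T. ✓
x: []~p is F, ~q is T. ✓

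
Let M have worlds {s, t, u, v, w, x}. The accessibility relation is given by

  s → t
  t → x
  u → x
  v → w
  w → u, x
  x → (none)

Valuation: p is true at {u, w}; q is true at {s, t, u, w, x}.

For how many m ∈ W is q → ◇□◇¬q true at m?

4

s: q is T, ◇□◇¬q is F. ✗
t: q is T, ◇□◇¬q is T. ✓
u: q is T, ◇□◇¬q is T. ✓
v: q is F, ◇□◇¬q is F. ✓
w: q is T, ◇□◇¬q is T. ✓
x: q is T, ◇□◇¬q is F. ✗
Satisfying worlds: {t, u, v, w}.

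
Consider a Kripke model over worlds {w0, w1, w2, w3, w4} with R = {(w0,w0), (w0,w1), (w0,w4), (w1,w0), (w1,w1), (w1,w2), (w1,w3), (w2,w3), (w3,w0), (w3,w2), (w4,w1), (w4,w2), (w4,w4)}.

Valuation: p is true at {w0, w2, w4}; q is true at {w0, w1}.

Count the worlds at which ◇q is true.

4

w0: successors {w0, w1, w4}; q there: w0:T, w1:T, w4:F. ✓
w1: successors {w0, w1, w2, w3}; q there: w0:T, w1:T, w2:F, w3:F. ✓
w2: successors {w3}; q there: w3:F. ✗
w3: successors {w0, w2}; q there: w0:T, w2:F. ✓
w4: successors {w1, w2, w4}; q there: w1:T, w2:F, w4:F. ✓
Satisfying worlds: {w0, w1, w3, w4}.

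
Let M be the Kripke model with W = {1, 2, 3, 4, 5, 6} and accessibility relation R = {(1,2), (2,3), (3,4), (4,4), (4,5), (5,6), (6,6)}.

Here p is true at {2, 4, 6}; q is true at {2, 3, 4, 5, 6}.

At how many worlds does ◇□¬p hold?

1: successors {2}; □¬p there: 2:T. ✓
2: successors {3}; □¬p there: 3:F. ✗
3: successors {4}; □¬p there: 4:F. ✗
4: successors {4, 5}; □¬p there: 4:F, 5:F. ✗
5: successors {6}; □¬p there: 6:F. ✗
6: successors {6}; □¬p there: 6:F. ✗
Satisfying worlds: {1}.

1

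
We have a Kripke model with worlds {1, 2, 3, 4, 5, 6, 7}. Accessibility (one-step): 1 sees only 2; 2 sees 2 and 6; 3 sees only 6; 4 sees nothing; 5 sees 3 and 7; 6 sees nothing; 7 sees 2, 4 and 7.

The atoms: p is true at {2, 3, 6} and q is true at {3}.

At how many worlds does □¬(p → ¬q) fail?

1: successors {2}; ¬(p → ¬q) there: 2:F. ✗
2: successors {2, 6}; ¬(p → ¬q) there: 2:F, 6:F. ✗
3: successors {6}; ¬(p → ¬q) there: 6:F. ✗
4: no successors, so □¬(p → ¬q) holds vacuously. ✓
5: successors {3, 7}; ¬(p → ¬q) there: 3:T, 7:F. ✗
6: no successors, so □¬(p → ¬q) holds vacuously. ✓
7: successors {2, 4, 7}; ¬(p → ¬q) there: 2:F, 4:F, 7:F. ✗
Satisfying worlds: {4, 6}.
So □¬(p → ¬q) fails at the other 5 worlds.

5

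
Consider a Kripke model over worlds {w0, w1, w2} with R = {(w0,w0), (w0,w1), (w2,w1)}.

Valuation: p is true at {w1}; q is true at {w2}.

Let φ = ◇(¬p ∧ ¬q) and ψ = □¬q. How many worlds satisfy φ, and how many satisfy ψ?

For ◇(¬p ∧ ¬q):
w0: successors {w0, w1}; ¬p ∧ ¬q there: w0:T, w1:F. ✓
w1: no successors, so ◇(¬p ∧ ¬q) fails. ✗
w2: successors {w1}; ¬p ∧ ¬q there: w1:F. ✗
— 1 world.
For □¬q:
w0: successors {w0, w1}; ¬q there: w0:T, w1:T. ✓
w1: no successors, so □¬q holds vacuously. ✓
w2: successors {w1}; ¬q there: w1:T. ✓
— 3 worlds.

1 and 3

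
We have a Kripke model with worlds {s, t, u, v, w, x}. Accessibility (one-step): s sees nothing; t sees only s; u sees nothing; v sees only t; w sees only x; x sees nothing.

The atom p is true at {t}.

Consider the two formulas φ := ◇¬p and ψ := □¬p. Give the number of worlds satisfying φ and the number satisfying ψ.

For ◇¬p:
s: no successors, so ◇¬p fails. ✗
t: successors {s}; ¬p there: s:T. ✓
u: no successors, so ◇¬p fails. ✗
v: successors {t}; ¬p there: t:F. ✗
w: successors {x}; ¬p there: x:T. ✓
x: no successors, so ◇¬p fails. ✗
— 2 worlds.
For □¬p:
s: no successors, so □¬p holds vacuously. ✓
t: successors {s}; ¬p there: s:T. ✓
u: no successors, so □¬p holds vacuously. ✓
v: successors {t}; ¬p there: t:F. ✗
w: successors {x}; ¬p there: x:T. ✓
x: no successors, so □¬p holds vacuously. ✓
— 5 worlds.

2 and 5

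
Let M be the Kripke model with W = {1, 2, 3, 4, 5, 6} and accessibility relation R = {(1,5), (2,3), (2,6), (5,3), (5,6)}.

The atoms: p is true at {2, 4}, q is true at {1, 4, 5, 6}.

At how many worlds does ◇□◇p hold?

2

1: successors {5}; □◇p there: 5:F. ✗
2: successors {3, 6}; □◇p there: 3:T, 6:T. ✓
3: no successors, so ◇□◇p fails. ✗
4: no successors, so ◇□◇p fails. ✗
5: successors {3, 6}; □◇p there: 3:T, 6:T. ✓
6: no successors, so ◇□◇p fails. ✗
Satisfying worlds: {2, 5}.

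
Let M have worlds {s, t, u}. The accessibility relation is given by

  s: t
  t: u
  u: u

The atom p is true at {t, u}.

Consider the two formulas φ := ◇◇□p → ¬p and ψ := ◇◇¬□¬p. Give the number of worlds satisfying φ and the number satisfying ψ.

For ◇◇□p → ¬p:
s: ◇◇□p is T, ¬p is T. ✓
t: ◇◇□p is T, ¬p is F. ✗
u: ◇◇□p is T, ¬p is F. ✗
— 1 world.
For ◇◇¬□¬p:
s: successors {t}; ◇¬□¬p there: t:T. ✓
t: successors {u}; ◇¬□¬p there: u:T. ✓
u: successors {u}; ◇¬□¬p there: u:T. ✓
— 3 worlds.

1 and 3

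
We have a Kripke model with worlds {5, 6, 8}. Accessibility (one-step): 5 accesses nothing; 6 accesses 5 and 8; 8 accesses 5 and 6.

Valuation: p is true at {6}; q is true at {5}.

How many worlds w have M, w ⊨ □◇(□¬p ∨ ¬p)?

1

5: no successors, so □◇(□¬p ∨ ¬p) holds vacuously. ✓
6: successors {5, 8}; ◇(□¬p ∨ ¬p) there: 5:F, 8:T. ✗
8: successors {5, 6}; ◇(□¬p ∨ ¬p) there: 5:F, 6:T. ✗
Satisfying worlds: {5}.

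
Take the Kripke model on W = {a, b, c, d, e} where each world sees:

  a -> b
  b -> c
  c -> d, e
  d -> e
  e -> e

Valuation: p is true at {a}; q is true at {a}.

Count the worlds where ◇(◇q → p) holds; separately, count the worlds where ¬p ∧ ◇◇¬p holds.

For ◇(◇q → p):
a: successors {b}; ◇q → p there: b:T. ✓
b: successors {c}; ◇q → p there: c:T. ✓
c: successors {d, e}; ◇q → p there: d:T, e:T. ✓
d: successors {e}; ◇q → p there: e:T. ✓
e: successors {e}; ◇q → p there: e:T. ✓
— 5 worlds.
For ¬p ∧ ◇◇¬p:
a: ¬p is F, ◇◇¬p is T. ✗
b: ¬p is T, ◇◇¬p is T. ✓
c: ¬p is T, ◇◇¬p is T. ✓
d: ¬p is T, ◇◇¬p is T. ✓
e: ¬p is T, ◇◇¬p is T. ✓
— 4 worlds.

5 and 4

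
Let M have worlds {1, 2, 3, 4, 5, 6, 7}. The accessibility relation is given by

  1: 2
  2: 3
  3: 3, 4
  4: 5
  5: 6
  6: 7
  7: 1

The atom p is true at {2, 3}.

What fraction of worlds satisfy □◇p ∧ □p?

2/7

1: □◇p is T, □p is T. ✓
2: □◇p is T, □p is T. ✓
3: □◇p is F, □p is F. ✗
4: □◇p is F, □p is F. ✗
5: □◇p is F, □p is F. ✗
6: □◇p is F, □p is F. ✗
7: □◇p is T, □p is F. ✗
That's 2 of 7 worlds, so 2/7.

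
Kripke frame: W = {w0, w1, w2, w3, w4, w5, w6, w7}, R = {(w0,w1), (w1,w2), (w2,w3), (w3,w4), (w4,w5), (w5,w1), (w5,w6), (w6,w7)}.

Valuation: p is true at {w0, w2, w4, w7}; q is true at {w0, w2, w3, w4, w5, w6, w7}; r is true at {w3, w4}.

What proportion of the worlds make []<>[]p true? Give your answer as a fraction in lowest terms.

3/8

w0: successors {w1}; <>[]p there: w1:F. ✗
w1: successors {w2}; <>[]p there: w2:T. ✓
w2: successors {w3}; <>[]p there: w3:F. ✗
w3: successors {w4}; <>[]p there: w4:F. ✗
w4: successors {w5}; <>[]p there: w5:T. ✓
w5: successors {w1, w6}; <>[]p there: w1:F, w6:T. ✗
w6: successors {w7}; <>[]p there: w7:F. ✗
w7: no successors, so []<>[]p holds vacuously. ✓
That's 3 of 8 worlds, so 3/8.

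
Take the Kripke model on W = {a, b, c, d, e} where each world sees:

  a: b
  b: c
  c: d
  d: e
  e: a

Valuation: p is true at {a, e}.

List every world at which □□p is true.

a: successors {b}; □p there: b:F. ✗
b: successors {c}; □p there: c:F. ✗
c: successors {d}; □p there: d:T. ✓
d: successors {e}; □p there: e:T. ✓
e: successors {a}; □p there: a:F. ✗

{c, d}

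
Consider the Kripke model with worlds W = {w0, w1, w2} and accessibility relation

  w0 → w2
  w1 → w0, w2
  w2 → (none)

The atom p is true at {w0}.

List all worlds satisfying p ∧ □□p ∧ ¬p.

∅

w0: p is T, □□p ∧ ¬p is F. ✗
w1: p is F, □□p ∧ ¬p is F. ✗
w2: p is F, □□p ∧ ¬p is T. ✗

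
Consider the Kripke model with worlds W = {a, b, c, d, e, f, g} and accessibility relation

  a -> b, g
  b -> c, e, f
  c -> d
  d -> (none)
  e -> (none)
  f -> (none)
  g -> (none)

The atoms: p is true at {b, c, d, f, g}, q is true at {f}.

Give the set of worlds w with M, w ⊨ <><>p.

{a, b}

a: successors {b, g}; <>p there: b:T, g:F. ✓
b: successors {c, e, f}; <>p there: c:T, e:F, f:F. ✓
c: successors {d}; <>p there: d:F. ✗
d: no successors, so <><>p fails. ✗
e: no successors, so <><>p fails. ✗
f: no successors, so <><>p fails. ✗
g: no successors, so <><>p fails. ✗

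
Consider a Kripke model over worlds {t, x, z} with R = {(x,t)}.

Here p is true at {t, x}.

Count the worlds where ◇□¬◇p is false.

2

t: no successors, so ◇□¬◇p fails. ✗
x: successors {t}; □¬◇p there: t:T. ✓
z: no successors, so ◇□¬◇p fails. ✗
Satisfying worlds: {x}.
So ◇□¬◇p fails at the other 2 worlds.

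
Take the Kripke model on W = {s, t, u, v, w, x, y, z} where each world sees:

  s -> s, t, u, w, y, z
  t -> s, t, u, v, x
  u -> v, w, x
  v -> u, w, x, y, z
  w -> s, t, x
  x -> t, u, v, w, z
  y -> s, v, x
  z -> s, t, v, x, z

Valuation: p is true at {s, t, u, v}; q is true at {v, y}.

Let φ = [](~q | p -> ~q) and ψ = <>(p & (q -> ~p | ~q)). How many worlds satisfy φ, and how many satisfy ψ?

For [](~q | p -> ~q):
s: successors {s, t, u, w, y, z}; ~q | p -> ~q there: s:T, t:T, u:T, w:T, y:T, z:T. ✓
t: successors {s, t, u, v, x}; ~q | p -> ~q there: s:T, t:T, u:T, v:F, x:T. ✗
u: successors {v, w, x}; ~q | p -> ~q there: v:F, w:T, x:T. ✗
v: successors {u, w, x, y, z}; ~q | p -> ~q there: u:T, w:T, x:T, y:T, z:T. ✓
w: successors {s, t, x}; ~q | p -> ~q there: s:T, t:T, x:T. ✓
x: successors {t, u, v, w, z}; ~q | p -> ~q there: t:T, u:T, v:F, w:T, z:T. ✗
y: successors {s, v, x}; ~q | p -> ~q there: s:T, v:F, x:T. ✗
z: successors {s, t, v, x, z}; ~q | p -> ~q there: s:T, t:T, v:F, x:T, z:T. ✗
— 3 worlds.
For <>(p & (q -> ~p | ~q)):
s: successors {s, t, u, w, y, z}; p & (q -> ~p | ~q) there: s:T, t:T, u:T, w:F, y:F, z:F. ✓
t: successors {s, t, u, v, x}; p & (q -> ~p | ~q) there: s:T, t:T, u:T, v:F, x:F. ✓
u: successors {v, w, x}; p & (q -> ~p | ~q) there: v:F, w:F, x:F. ✗
v: successors {u, w, x, y, z}; p & (q -> ~p | ~q) there: u:T, w:F, x:F, y:F, z:F. ✓
w: successors {s, t, x}; p & (q -> ~p | ~q) there: s:T, t:T, x:F. ✓
x: successors {t, u, v, w, z}; p & (q -> ~p | ~q) there: t:T, u:T, v:F, w:F, z:F. ✓
y: successors {s, v, x}; p & (q -> ~p | ~q) there: s:T, v:F, x:F. ✓
z: successors {s, t, v, x, z}; p & (q -> ~p | ~q) there: s:T, t:T, v:F, x:F, z:F. ✓
— 7 worlds.

3 and 7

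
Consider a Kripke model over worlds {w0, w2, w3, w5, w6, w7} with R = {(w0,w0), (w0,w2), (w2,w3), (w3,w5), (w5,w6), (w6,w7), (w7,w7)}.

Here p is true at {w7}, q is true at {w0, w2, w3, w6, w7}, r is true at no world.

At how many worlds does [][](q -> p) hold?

w0: successors {w0, w2}; [](q -> p) there: w0:F, w2:F. ✗
w2: successors {w3}; [](q -> p) there: w3:T. ✓
w3: successors {w5}; [](q -> p) there: w5:F. ✗
w5: successors {w6}; [](q -> p) there: w6:T. ✓
w6: successors {w7}; [](q -> p) there: w7:T. ✓
w7: successors {w7}; [](q -> p) there: w7:T. ✓
Satisfying worlds: {w2, w5, w6, w7}.

4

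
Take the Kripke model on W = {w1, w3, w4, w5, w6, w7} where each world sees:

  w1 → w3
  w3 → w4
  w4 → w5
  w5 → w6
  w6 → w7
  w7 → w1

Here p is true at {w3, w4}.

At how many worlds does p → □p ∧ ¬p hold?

w1: p is F, □p ∧ ¬p is T. ✓
w3: p is T, □p ∧ ¬p is F. ✗
w4: p is T, □p ∧ ¬p is F. ✗
w5: p is F, □p ∧ ¬p is F. ✓
w6: p is F, □p ∧ ¬p is F. ✓
w7: p is F, □p ∧ ¬p is F. ✓
Satisfying worlds: {w1, w5, w6, w7}.

4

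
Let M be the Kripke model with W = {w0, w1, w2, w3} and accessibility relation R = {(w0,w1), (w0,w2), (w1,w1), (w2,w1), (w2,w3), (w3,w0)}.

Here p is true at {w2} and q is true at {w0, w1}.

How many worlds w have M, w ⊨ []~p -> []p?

1

w0: []~p is F, []p is F. ✓
w1: []~p is T, []p is F. ✗
w2: []~p is T, []p is F. ✗
w3: []~p is T, []p is F. ✗
Satisfying worlds: {w0}.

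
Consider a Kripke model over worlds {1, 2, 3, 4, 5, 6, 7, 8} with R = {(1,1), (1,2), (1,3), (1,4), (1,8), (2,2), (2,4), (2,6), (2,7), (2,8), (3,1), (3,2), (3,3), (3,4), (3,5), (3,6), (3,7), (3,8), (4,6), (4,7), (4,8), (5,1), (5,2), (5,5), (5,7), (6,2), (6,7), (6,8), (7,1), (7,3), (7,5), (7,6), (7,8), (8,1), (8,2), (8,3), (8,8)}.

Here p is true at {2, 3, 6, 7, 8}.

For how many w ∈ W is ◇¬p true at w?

1: successors {1, 2, 3, 4, 8}; ¬p there: 1:T, 2:F, 3:F, 4:T, 8:F. ✓
2: successors {2, 4, 6, 7, 8}; ¬p there: 2:F, 4:T, 6:F, 7:F, 8:F. ✓
3: successors {1, 2, 3, 4, 5, 6, 7, 8}; ¬p there: 1:T, 2:F, 3:F, 4:T, 5:T, 6:F, 7:F, 8:F. ✓
4: successors {6, 7, 8}; ¬p there: 6:F, 7:F, 8:F. ✗
5: successors {1, 2, 5, 7}; ¬p there: 1:T, 2:F, 5:T, 7:F. ✓
6: successors {2, 7, 8}; ¬p there: 2:F, 7:F, 8:F. ✗
7: successors {1, 3, 5, 6, 8}; ¬p there: 1:T, 3:F, 5:T, 6:F, 8:F. ✓
8: successors {1, 2, 3, 8}; ¬p there: 1:T, 2:F, 3:F, 8:F. ✓
Satisfying worlds: {1, 2, 3, 5, 7, 8}.

6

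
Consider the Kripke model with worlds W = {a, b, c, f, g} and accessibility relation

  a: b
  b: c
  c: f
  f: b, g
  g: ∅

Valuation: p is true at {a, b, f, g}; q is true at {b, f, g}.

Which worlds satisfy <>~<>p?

{a, f}

a: successors {b}; ~<>p there: b:T. ✓
b: successors {c}; ~<>p there: c:F. ✗
c: successors {f}; ~<>p there: f:F. ✗
f: successors {b, g}; ~<>p there: b:T, g:T. ✓
g: no successors, so <>~<>p fails. ✗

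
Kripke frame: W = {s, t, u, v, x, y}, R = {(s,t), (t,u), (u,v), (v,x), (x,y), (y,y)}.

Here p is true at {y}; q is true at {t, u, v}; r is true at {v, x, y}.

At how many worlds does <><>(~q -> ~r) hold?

2

s: successors {t}; <>(~q -> ~r) there: t:T. ✓
t: successors {u}; <>(~q -> ~r) there: u:T. ✓
u: successors {v}; <>(~q -> ~r) there: v:F. ✗
v: successors {x}; <>(~q -> ~r) there: x:F. ✗
x: successors {y}; <>(~q -> ~r) there: y:F. ✗
y: successors {y}; <>(~q -> ~r) there: y:F. ✗
Satisfying worlds: {s, t}.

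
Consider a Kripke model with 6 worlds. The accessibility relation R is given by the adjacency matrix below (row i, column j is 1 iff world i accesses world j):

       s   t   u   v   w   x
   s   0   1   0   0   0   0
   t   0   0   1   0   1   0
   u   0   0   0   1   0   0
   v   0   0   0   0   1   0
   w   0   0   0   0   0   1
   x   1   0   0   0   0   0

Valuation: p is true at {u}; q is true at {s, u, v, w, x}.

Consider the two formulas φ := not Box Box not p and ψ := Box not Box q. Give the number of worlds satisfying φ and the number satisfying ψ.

For not Box Box not p:
s: Box Box not p is F. ✓
t: Box Box not p is T. ✗
u: Box Box not p is T. ✗
v: Box Box not p is T. ✗
w: Box Box not p is T. ✗
x: Box Box not p is T. ✗
— 1 world.
For Box not Box q:
s: successors {t}; not Box q there: t:F. ✗
t: successors {u, w}; not Box q there: u:F, w:F. ✗
u: successors {v}; not Box q there: v:F. ✗
v: successors {w}; not Box q there: w:F. ✗
w: successors {x}; not Box q there: x:F. ✗
x: successors {s}; not Box q there: s:T. ✓
— 1 world.

1 and 1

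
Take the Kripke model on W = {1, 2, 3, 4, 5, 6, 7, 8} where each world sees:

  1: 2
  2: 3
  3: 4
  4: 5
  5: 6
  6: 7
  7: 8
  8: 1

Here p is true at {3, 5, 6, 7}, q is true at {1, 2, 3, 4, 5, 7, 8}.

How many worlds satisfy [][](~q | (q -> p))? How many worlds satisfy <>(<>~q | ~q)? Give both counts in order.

4 and 2

For [][](~q | (q -> p)):
1: successors {2}; [](~q | (q -> p)) there: 2:T. ✓
2: successors {3}; [](~q | (q -> p)) there: 3:F. ✗
3: successors {4}; [](~q | (q -> p)) there: 4:T. ✓
4: successors {5}; [](~q | (q -> p)) there: 5:T. ✓
5: successors {6}; [](~q | (q -> p)) there: 6:T. ✓
6: successors {7}; [](~q | (q -> p)) there: 7:F. ✗
7: successors {8}; [](~q | (q -> p)) there: 8:F. ✗
8: successors {1}; [](~q | (q -> p)) there: 1:F. ✗
— 4 worlds.
For <>(<>~q | ~q):
1: successors {2}; <>~q | ~q there: 2:F. ✗
2: successors {3}; <>~q | ~q there: 3:F. ✗
3: successors {4}; <>~q | ~q there: 4:F. ✗
4: successors {5}; <>~q | ~q there: 5:T. ✓
5: successors {6}; <>~q | ~q there: 6:T. ✓
6: successors {7}; <>~q | ~q there: 7:F. ✗
7: successors {8}; <>~q | ~q there: 8:F. ✗
8: successors {1}; <>~q | ~q there: 1:F. ✗
— 2 worlds.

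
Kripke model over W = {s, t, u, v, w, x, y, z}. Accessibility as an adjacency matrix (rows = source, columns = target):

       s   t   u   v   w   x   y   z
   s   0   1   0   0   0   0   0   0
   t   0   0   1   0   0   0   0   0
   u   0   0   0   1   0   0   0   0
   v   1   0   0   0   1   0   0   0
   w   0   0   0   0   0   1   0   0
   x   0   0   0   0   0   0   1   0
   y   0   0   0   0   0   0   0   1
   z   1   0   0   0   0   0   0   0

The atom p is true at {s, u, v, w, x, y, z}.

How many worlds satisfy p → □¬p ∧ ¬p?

s: p is T, □¬p ∧ ¬p is F. ✗
t: p is F, □¬p ∧ ¬p is F. ✓
u: p is T, □¬p ∧ ¬p is F. ✗
v: p is T, □¬p ∧ ¬p is F. ✗
w: p is T, □¬p ∧ ¬p is F. ✗
x: p is T, □¬p ∧ ¬p is F. ✗
y: p is T, □¬p ∧ ¬p is F. ✗
z: p is T, □¬p ∧ ¬p is F. ✗
Satisfying worlds: {t}.

1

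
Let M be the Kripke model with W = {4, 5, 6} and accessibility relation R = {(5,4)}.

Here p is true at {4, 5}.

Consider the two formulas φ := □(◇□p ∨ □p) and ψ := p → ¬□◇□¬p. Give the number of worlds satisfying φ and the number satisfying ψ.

3 and 2

For □(◇□p ∨ □p):
4: no successors, so □(◇□p ∨ □p) holds vacuously. ✓
5: successors {4}; ◇□p ∨ □p there: 4:T. ✓
6: no successors, so □(◇□p ∨ □p) holds vacuously. ✓
— 3 worlds.
For p → ¬□◇□¬p:
4: p is T, ¬□◇□¬p is F. ✗
5: p is T, ¬□◇□¬p is T. ✓
6: p is F, ¬□◇□¬p is F. ✓
— 2 worlds.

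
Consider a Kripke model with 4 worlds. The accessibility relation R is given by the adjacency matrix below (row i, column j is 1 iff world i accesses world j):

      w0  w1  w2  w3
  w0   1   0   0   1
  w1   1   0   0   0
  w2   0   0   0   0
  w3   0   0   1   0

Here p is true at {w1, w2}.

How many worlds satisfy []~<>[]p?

w0: successors {w0, w3}; ~<>[]p there: w0:F, w3:F. ✗
w1: successors {w0}; ~<>[]p there: w0:F. ✗
w2: no successors, so []~<>[]p holds vacuously. ✓
w3: successors {w2}; ~<>[]p there: w2:T. ✓
Satisfying worlds: {w2, w3}.

2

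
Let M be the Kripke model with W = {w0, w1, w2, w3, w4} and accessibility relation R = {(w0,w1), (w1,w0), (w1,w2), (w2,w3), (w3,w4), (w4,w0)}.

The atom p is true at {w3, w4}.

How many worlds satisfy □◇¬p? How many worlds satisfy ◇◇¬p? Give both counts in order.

3 and 4

For □◇¬p:
w0: successors {w1}; ◇¬p there: w1:T. ✓
w1: successors {w0, w2}; ◇¬p there: w0:T, w2:F. ✗
w2: successors {w3}; ◇¬p there: w3:F. ✗
w3: successors {w4}; ◇¬p there: w4:T. ✓
w4: successors {w0}; ◇¬p there: w0:T. ✓
— 3 worlds.
For ◇◇¬p:
w0: successors {w1}; ◇¬p there: w1:T. ✓
w1: successors {w0, w2}; ◇¬p there: w0:T, w2:F. ✓
w2: successors {w3}; ◇¬p there: w3:F. ✗
w3: successors {w4}; ◇¬p there: w4:T. ✓
w4: successors {w0}; ◇¬p there: w0:T. ✓
— 4 worlds.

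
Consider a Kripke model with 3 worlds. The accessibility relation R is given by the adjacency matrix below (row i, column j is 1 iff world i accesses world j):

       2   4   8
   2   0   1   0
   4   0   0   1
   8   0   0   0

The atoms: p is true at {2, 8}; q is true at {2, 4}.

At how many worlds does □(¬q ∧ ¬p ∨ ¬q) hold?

2: successors {4}; ¬q ∧ ¬p ∨ ¬q there: 4:F. ✗
4: successors {8}; ¬q ∧ ¬p ∨ ¬q there: 8:T. ✓
8: no successors, so □(¬q ∧ ¬p ∨ ¬q) holds vacuously. ✓
Satisfying worlds: {4, 8}.

2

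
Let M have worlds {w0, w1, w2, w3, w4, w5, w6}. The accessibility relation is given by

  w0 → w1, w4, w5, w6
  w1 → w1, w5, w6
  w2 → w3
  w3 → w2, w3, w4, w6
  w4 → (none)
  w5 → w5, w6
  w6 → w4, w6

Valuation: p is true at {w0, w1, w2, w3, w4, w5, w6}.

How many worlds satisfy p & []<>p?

w0: p is T, []<>p is F. ✗
w1: p is T, []<>p is T. ✓
w2: p is T, []<>p is T. ✓
w3: p is T, []<>p is F. ✗
w4: p is T, []<>p is T. ✓
w5: p is T, []<>p is T. ✓
w6: p is T, []<>p is F. ✗
Satisfying worlds: {w1, w2, w4, w5}.

4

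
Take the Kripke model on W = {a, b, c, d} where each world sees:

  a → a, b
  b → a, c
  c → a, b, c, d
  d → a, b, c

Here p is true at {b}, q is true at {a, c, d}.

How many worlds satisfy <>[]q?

3

a: successors {a, b}; []q there: a:F, b:T. ✓
b: successors {a, c}; []q there: a:F, c:F. ✗
c: successors {a, b, c, d}; []q there: a:F, b:T, c:F, d:F. ✓
d: successors {a, b, c}; []q there: a:F, b:T, c:F. ✓
Satisfying worlds: {a, c, d}.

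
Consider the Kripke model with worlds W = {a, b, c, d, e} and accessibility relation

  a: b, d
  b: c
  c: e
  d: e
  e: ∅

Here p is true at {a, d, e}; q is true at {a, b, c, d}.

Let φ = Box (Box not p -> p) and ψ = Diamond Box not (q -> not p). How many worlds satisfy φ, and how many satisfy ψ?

For Box (Box not p -> p):
a: successors {b, d}; Box not p -> p there: b:F, d:T. ✗
b: successors {c}; Box not p -> p there: c:T. ✓
c: successors {e}; Box not p -> p there: e:T. ✓
d: successors {e}; Box not p -> p there: e:T. ✓
e: no successors, so Box (Box not p -> p) holds vacuously. ✓
— 4 worlds.
For Diamond Box not (q -> not p):
a: successors {b, d}; Box not (q -> not p) there: b:F, d:F. ✗
b: successors {c}; Box not (q -> not p) there: c:F. ✗
c: successors {e}; Box not (q -> not p) there: e:T. ✓
d: successors {e}; Box not (q -> not p) there: e:T. ✓
e: no successors, so Diamond Box not (q -> not p) fails. ✗
— 2 worlds.

4 and 2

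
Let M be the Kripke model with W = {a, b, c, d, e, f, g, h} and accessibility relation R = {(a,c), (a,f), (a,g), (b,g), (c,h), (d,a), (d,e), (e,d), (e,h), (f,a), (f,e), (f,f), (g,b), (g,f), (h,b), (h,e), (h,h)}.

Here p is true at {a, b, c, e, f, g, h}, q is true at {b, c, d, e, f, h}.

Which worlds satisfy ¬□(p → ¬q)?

a: □(p → ¬q) is F. ✓
b: □(p → ¬q) is T. ✗
c: □(p → ¬q) is F. ✓
d: □(p → ¬q) is F. ✓
e: □(p → ¬q) is F. ✓
f: □(p → ¬q) is F. ✓
g: □(p → ¬q) is F. ✓
h: □(p → ¬q) is F. ✓

{a, c, d, e, f, g, h}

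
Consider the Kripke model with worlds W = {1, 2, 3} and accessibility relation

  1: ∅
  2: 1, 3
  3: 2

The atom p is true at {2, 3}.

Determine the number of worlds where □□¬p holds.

1

1: no successors, so □□¬p holds vacuously. ✓
2: successors {1, 3}; □¬p there: 1:T, 3:F. ✗
3: successors {2}; □¬p there: 2:F. ✗
Satisfying worlds: {1}.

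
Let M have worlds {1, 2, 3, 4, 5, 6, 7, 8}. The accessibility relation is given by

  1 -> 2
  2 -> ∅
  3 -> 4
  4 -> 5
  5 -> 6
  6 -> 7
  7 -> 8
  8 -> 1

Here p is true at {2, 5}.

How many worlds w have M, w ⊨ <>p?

1: successors {2}; p there: 2:T. ✓
2: no successors, so <>p fails. ✗
3: successors {4}; p there: 4:F. ✗
4: successors {5}; p there: 5:T. ✓
5: successors {6}; p there: 6:F. ✗
6: successors {7}; p there: 7:F. ✗
7: successors {8}; p there: 8:F. ✗
8: successors {1}; p there: 1:F. ✗
Satisfying worlds: {1, 4}.

2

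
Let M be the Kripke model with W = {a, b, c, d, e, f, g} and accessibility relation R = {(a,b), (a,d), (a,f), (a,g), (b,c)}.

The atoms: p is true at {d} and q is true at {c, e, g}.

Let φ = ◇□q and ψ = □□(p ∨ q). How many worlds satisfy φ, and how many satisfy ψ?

For ◇□q:
a: successors {b, d, f, g}; □q there: b:T, d:T, f:T, g:T. ✓
b: successors {c}; □q there: c:T. ✓
c: no successors, so ◇□q fails. ✗
d: no successors, so ◇□q fails. ✗
e: no successors, so ◇□q fails. ✗
f: no successors, so ◇□q fails. ✗
g: no successors, so ◇□q fails. ✗
— 2 worlds.
For □□(p ∨ q):
a: successors {b, d, f, g}; □(p ∨ q) there: b:T, d:T, f:T, g:T. ✓
b: successors {c}; □(p ∨ q) there: c:T. ✓
c: no successors, so □□(p ∨ q) holds vacuously. ✓
d: no successors, so □□(p ∨ q) holds vacuously. ✓
e: no successors, so □□(p ∨ q) holds vacuously. ✓
f: no successors, so □□(p ∨ q) holds vacuously. ✓
g: no successors, so □□(p ∨ q) holds vacuously. ✓
— 7 worlds.

2 and 7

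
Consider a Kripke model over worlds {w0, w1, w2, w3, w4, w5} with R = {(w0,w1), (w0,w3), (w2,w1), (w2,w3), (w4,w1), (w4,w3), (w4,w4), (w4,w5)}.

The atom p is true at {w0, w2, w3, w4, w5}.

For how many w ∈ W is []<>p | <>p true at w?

6

w0: []<>p is F, <>p is T. ✓
w1: []<>p is T, <>p is F. ✓
w2: []<>p is F, <>p is T. ✓
w3: []<>p is T, <>p is F. ✓
w4: []<>p is F, <>p is T. ✓
w5: []<>p is T, <>p is F. ✓
Satisfying worlds: {w0, w1, w2, w3, w4, w5}.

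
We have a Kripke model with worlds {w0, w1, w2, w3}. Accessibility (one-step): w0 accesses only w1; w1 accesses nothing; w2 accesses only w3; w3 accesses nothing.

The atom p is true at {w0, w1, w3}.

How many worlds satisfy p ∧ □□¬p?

w0: p is T, □□¬p is T. ✓
w1: p is T, □□¬p is T. ✓
w2: p is F, □□¬p is T. ✗
w3: p is T, □□¬p is T. ✓
Satisfying worlds: {w0, w1, w3}.

3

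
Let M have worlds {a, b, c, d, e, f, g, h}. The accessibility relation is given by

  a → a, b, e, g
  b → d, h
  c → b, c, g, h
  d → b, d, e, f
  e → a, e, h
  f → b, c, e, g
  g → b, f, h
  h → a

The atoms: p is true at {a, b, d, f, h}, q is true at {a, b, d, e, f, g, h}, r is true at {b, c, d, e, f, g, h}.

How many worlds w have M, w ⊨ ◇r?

a: successors {a, b, e, g}; r there: a:F, b:T, e:T, g:T. ✓
b: successors {d, h}; r there: d:T, h:T. ✓
c: successors {b, c, g, h}; r there: b:T, c:T, g:T, h:T. ✓
d: successors {b, d, e, f}; r there: b:T, d:T, e:T, f:T. ✓
e: successors {a, e, h}; r there: a:F, e:T, h:T. ✓
f: successors {b, c, e, g}; r there: b:T, c:T, e:T, g:T. ✓
g: successors {b, f, h}; r there: b:T, f:T, h:T. ✓
h: successors {a}; r there: a:F. ✗
Satisfying worlds: {a, b, c, d, e, f, g}.

7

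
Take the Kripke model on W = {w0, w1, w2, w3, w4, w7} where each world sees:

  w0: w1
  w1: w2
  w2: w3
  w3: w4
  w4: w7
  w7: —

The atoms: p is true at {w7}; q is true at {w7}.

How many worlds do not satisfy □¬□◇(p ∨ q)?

2

w0: successors {w1}; ¬□◇(p ∨ q) there: w1:T. ✓
w1: successors {w2}; ¬□◇(p ∨ q) there: w2:T. ✓
w2: successors {w3}; ¬□◇(p ∨ q) there: w3:F. ✗
w3: successors {w4}; ¬□◇(p ∨ q) there: w4:T. ✓
w4: successors {w7}; ¬□◇(p ∨ q) there: w7:F. ✗
w7: no successors, so □¬□◇(p ∨ q) holds vacuously. ✓
Satisfying worlds: {w0, w1, w3, w7}.
So □¬□◇(p ∨ q) fails at the other 2 worlds.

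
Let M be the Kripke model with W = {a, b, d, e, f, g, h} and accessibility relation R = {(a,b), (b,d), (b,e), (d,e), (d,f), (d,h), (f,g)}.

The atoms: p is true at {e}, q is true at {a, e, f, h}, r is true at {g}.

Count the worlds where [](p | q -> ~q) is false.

a: successors {b}; p | q -> ~q there: b:T. ✓
b: successors {d, e}; p | q -> ~q there: d:T, e:F. ✗
d: successors {e, f, h}; p | q -> ~q there: e:F, f:F, h:F. ✗
e: no successors, so [](p | q -> ~q) holds vacuously. ✓
f: successors {g}; p | q -> ~q there: g:T. ✓
g: no successors, so [](p | q -> ~q) holds vacuously. ✓
h: no successors, so [](p | q -> ~q) holds vacuously. ✓
Satisfying worlds: {a, e, f, g, h}.
So [](p | q -> ~q) fails at the other 2 worlds.

2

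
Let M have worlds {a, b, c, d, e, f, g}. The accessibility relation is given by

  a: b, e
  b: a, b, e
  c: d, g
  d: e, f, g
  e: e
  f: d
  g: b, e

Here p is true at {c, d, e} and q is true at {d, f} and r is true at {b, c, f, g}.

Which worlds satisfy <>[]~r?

{a, b, d, e, g}

a: successors {b, e}; []~r there: b:F, e:T. ✓
b: successors {a, b, e}; []~r there: a:F, b:F, e:T. ✓
c: successors {d, g}; []~r there: d:F, g:F. ✗
d: successors {e, f, g}; []~r there: e:T, f:T, g:F. ✓
e: successors {e}; []~r there: e:T. ✓
f: successors {d}; []~r there: d:F. ✗
g: successors {b, e}; []~r there: b:F, e:T. ✓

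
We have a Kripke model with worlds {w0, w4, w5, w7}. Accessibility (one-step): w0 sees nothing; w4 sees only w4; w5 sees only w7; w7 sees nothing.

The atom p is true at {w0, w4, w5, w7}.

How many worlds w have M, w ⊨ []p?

w0: no successors, so []p holds vacuously. ✓
w4: successors {w4}; p there: w4:T. ✓
w5: successors {w7}; p there: w7:T. ✓
w7: no successors, so []p holds vacuously. ✓
Satisfying worlds: {w0, w4, w5, w7}.

4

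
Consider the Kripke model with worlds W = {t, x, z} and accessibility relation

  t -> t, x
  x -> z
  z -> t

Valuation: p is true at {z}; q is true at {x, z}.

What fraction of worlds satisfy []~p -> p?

t: []~p is T, p is F. ✗
x: []~p is F, p is F. ✓
z: []~p is T, p is T. ✓
That's 2 of 3 worlds, so 2/3.

2/3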